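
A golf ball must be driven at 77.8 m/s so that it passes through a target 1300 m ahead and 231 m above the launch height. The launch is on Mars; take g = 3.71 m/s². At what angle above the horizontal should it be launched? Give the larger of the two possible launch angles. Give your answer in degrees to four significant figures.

58.22°

Trajectory: y = x tanθ − g x² (1 + tan²θ)/(2v₀²). With x = 1300, y = 231, v₀ = 77.8, g = 3.71:
517.9 tan²θ − 1300 tanθ + (748.9) = 0.
tanθ = [1300 ± √(1300² − 4 × 517.9 × (748.9))] / (2 × 517.9) = (1300 ± 372.1) / 1036, giving tanθ = 0.8958 or 1.614.
θ = 41.85° or 58.22°; the larger is 58.22°.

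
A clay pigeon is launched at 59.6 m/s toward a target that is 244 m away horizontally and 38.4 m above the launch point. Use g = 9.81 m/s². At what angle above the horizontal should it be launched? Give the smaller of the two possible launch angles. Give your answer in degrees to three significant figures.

32.1°

Trajectory: y = x tanθ − g x² (1 + tan²θ)/(2v₀²). With x = 244, y = 38.4, v₀ = 59.6, g = 9.81:
82.21 tan²θ − 244 tanθ + (120.6) = 0.
tanθ = [244 ± √(244² − 4 × 82.21 × (120.6))] / (2 × 82.21) = (244 ± 141.0) / 164.4, giving tanθ = 0.6266 or 2.341.
θ = 32.07° or 66.87°; the smaller is 32.07°.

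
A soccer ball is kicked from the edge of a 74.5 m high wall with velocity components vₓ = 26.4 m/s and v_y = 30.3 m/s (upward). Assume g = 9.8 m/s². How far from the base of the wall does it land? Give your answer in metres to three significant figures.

The projectile lands when y = 74.5 + (30.30) t − ½·9.80·t² = 0. Positive root: t = (30.30 + √(30.30² + 2·9.80·74.5)) / 9.80 = (30.30 + 48.77) / 9.80 = 8.068 s.
Horizontal distance: R = vₓ t = 26.40 × 8.068 = 213.0 m.

213 m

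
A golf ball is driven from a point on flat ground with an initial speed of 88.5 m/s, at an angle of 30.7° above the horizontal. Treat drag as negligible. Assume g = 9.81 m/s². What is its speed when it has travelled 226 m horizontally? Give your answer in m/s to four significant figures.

Horizontal component vₓ = 88.50 cos 30.7° = 76.10 m/s; vertical v_y0 = 88.50 sin 30.7° = 45.18 m/s.
Time to reach x = 226 m: t = x/vₓ = 226/76.10 = 2.970 s.
Vertical velocity there: v_y = v_y0 − g t = 45.18 − 9.81 × 2.970 = 16.05 m/s.
Speed: √(vₓ² + v_y²) = √(76.10² + 16.05²) = 77.77 m/s.

77.77 m/s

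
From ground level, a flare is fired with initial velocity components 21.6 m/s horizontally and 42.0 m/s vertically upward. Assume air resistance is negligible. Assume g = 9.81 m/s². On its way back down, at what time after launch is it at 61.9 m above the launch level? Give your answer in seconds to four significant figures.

6.671 s

Set y = v_y0 t − ½ g t² = 61.9: 4.905 t² − 42.00 t + 61.9 = 0.
t = [42.00 ± √(42.00² − 2·9.81·61.9)] / 9.81 = (42.00 ± 23.44) / 9.81, so t = 1.892 s or t = 6.671 s.
The descending-branch root is 6.671 s.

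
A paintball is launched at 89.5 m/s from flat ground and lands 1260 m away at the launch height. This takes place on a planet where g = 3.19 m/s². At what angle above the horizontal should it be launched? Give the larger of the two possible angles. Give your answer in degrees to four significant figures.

Level-ground range R = v₀² sin(2θ)/g ⇒ sin(2θ) = gR/v₀² = 3.19 × 1260 / 89.5² = 0.5018.
2θ = 30.12° or 180° − 30.12° = 149.9°, so θ = 15.06° or 74.94°.
The larger angle is 74.94°.

74.94°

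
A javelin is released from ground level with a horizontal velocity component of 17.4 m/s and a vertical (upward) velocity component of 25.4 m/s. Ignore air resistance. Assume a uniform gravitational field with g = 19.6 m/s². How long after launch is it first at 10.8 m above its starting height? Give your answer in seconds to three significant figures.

0.536 s

Height y(t) = 25.40 t − 9.800 t² = 10.8 gives 9.800 t² − 25.40 t + 10.8 = 0.
t = [25.40 ± √(25.40² − 2·19.6·10.8)] / 19.6 = (25.40 ± 14.89) / 19.6, so t = 0.5361 s or t = 2.056 s.
The first (ascending) time is 0.5361 s.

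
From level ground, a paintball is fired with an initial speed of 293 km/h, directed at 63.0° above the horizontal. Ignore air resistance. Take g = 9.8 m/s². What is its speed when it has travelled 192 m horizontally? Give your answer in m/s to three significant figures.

Convert: 293 km/h = 293/3.6 = 81.39 m/s.
Horizontal component vₓ = 81.39 cos 63.0° = 36.95 m/s; vertical v_y0 = 81.39 sin 63.0° = 72.52 m/s.
At x = 192 m, t = x/vₓ = 192/36.95 = 5.196 s.
Vertical velocity there: v_y = v_y0 − g t = 72.52 − 9.80 × 5.196 = 21.59 m/s.
Speed: √(vₓ² + v_y²) = √(36.95² + 21.59²) = 42.80 m/s.

42.8 m/s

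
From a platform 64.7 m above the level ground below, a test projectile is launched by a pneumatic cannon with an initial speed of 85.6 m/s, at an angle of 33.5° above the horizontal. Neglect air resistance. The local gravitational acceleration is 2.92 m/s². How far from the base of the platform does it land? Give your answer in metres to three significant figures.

Horizontal component vₓ = 85.60 cos 33.5° = 71.38 m/s; vertical v_y0 = 85.60 sin 33.5° = 47.25 m/s.
The projectile lands when y = 64.7 + (47.25) t − ½·2.92·t² = 0. Positive root: t = (47.25 + √(47.25² + 2·2.92·64.7)) / 2.92 = (47.25 + 51.09) / 2.92 = 33.68 s.
Horizontal distance: R = vₓ t = 71.38 × 33.68 = 2404 m.

2400 m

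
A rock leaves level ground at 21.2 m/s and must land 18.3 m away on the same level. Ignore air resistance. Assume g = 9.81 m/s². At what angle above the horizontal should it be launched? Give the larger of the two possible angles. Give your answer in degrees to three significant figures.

78.2°

Level-ground range R = v₀² sin(2θ)/g ⇒ sin(2θ) = gR/v₀² = 9.81 × 18.3 / 21.2² = 0.3994.
2θ = 23.54° or 180° − 23.54° = 156.5°, so θ = 11.77° or 78.23°.
The larger angle is 78.23°.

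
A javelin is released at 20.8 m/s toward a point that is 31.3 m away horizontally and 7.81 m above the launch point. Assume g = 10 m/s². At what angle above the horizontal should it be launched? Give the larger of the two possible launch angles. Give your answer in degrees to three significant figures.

Trajectory: y = x tanθ − g x² (1 + tan²θ)/(2v₀²). With x = 31.3, y = 7.81, v₀ = 20.8, g = 10.0:
11.32 tan²θ − 31.3 tanθ + (19.13) = 0.
tanθ = [31.3 ± √(31.3² − 4 × 11.32 × (19.13))] / (2 × 11.32) = (31.3 ± 10.64) / 22.64, giving tanθ = 0.9124 or 1.852.
θ = 42.38° or 61.63°; the larger is 61.63°.

61.6°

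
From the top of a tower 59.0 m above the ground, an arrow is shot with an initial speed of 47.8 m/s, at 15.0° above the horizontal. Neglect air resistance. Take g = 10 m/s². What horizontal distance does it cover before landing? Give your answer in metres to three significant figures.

226 m

vₓ = 47.80 cos 15.0° = 46.17 m/s; v_y0 = 47.80 sin 15.0° = 12.37 m/s.
The projectile lands when y = 59.0 + (12.37) t − ½·10.0·t² = 0. Positive root: t = (12.37 + √(12.37² + 2·10.0·59.0)) / 10.0 = (12.37 + 36.51) / 10.0 = 4.888 s.
Horizontal distance: R = vₓ t = 46.17 × 4.888 = 225.7 m.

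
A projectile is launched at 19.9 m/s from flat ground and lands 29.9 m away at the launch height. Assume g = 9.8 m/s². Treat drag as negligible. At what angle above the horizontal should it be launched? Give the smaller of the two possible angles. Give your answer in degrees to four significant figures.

Level-ground range R = v₀² sin(2θ)/g ⇒ sin(2θ) = gR/v₀² = 9.80 × 29.9 / 19.9² = 0.7399.
2θ = 47.73° or 180° − 47.73° = 132.3°, so θ = 23.86° or 66.14°.
The smaller angle is 23.86°.

23.86°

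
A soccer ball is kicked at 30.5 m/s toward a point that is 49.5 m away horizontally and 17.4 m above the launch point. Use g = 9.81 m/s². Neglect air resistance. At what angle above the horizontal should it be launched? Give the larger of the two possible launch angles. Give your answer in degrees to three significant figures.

Trajectory: y = x tanθ − g x² (1 + tan²θ)/(2v₀²). With x = 49.5, y = 17.4, v₀ = 30.5, g = 9.81:
12.92 tan²θ − 49.5 tanθ + (30.32) = 0.
tanθ = [49.5 ± √(49.5² − 4 × 12.92 × (30.32))] / (2 × 12.92) = (49.5 ± 29.72) / 25.84, giving tanθ = 0.7654 or 3.066.
θ = 37.43° or 71.94°; the larger is 71.94°.

71.9°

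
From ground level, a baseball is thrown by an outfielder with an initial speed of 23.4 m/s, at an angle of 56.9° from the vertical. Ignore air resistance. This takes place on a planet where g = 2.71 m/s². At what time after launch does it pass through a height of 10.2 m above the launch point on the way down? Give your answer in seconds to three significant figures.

8.55 s

Resolve: vₓ = 23.40 sin 56.9° = 19.60 m/s and v_y0 = 23.40 cos 56.9° = 12.78 m/s.
Set y = v_y0 t − ½ g t² = 10.2: 1.355 t² − 12.78 t + 10.2 = 0.
t = [12.78 ± √(12.78² − 2·2.71·10.2)] / 2.71 = (12.78 ± 10.39) / 2.71, so t = 0.8804 s or t = 8.550 s.
The descending-branch root is 8.550 s.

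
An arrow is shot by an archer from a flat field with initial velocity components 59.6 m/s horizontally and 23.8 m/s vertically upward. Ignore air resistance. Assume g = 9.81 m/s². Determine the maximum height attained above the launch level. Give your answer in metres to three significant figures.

At the apex v_y = 0, so H = v_y0²/(2g) = 23.80²/19.62 = 28.87 m.

28.9 m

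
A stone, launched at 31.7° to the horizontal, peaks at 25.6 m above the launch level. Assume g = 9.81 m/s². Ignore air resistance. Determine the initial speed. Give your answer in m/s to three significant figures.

42.7 m/s

At the peak v_y = 0, so v_y0 = √(2gH) = √(2 × 9.81 × 25.6) = 22.41 m/s.
v_y0 = v₀ sin θ ⇒ v₀ = 22.41 / sin 31.7° = 42.65 m/s.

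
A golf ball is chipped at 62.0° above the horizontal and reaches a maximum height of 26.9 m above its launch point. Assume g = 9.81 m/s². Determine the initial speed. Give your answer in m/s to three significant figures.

At the peak v_y = 0, so v_y0 = √(2gH) = √(2 × 9.81 × 26.9) = 22.97 m/s.
v_y0 = v₀ sin θ ⇒ v₀ = 22.97 / sin 62.0° = 26.02 m/s.

26.0 m/s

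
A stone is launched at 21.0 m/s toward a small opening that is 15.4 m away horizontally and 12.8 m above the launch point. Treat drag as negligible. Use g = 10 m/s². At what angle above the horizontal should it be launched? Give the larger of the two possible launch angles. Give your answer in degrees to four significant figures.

77.27°

Trajectory: y = x tanθ − g x² (1 + tan²θ)/(2v₀²). With x = 15.4, y = 12.8, v₀ = 21.0, g = 10.0:
2.689 tan²θ − 15.4 tanθ + (15.49) = 0.
tanθ = [15.4 ± √(15.4² − 4 × 2.689 × (15.49))] / (2 × 2.689) = (15.4 ± 8.400) / 5.378, giving tanθ = 1.302 or 4.426.
θ = 52.46° or 77.27°; the larger is 77.27°.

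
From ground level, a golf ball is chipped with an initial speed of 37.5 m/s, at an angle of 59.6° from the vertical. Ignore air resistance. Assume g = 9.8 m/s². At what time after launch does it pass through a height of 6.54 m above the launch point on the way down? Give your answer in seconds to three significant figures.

Horizontal component vₓ = 37.50 sin 59.6° = 32.34 m/s; vertical v_y0 = 37.50 cos 59.6° = 18.98 m/s.
Set y = v_y0 t − ½ g t² = 6.54: 4.900 t² − 18.98 t + 6.54 = 0.
Quadratic formula: t = (18.98 ± √231.91) / 9.80 = (18.98 ± 15.23) / 9.80 → t = 0.3824 s or 3.490 s.
The descending-branch root is 3.490 s.

3.49 s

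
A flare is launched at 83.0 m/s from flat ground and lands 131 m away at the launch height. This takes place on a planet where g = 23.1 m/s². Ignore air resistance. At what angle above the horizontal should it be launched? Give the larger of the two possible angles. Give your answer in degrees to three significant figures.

R = v₀² sin 2θ / g gives sin 2θ = gR/v₀² = 23.1·131/83.0² = 0.4393.
2θ = 26.06° or 180° − 26.06° = 153.9°, so θ = 13.03° or 76.97°.
The larger angle is 76.97°.

77.0°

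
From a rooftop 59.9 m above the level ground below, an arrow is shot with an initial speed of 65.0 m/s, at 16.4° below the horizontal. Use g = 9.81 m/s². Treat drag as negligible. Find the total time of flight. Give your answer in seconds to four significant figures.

Horizontal component vₓ = 65.00 cos 16.4° = 62.36 m/s; vertical v_y0 = −18.35 m/s (downward).
The projectile lands when y = 59.9 + (−18.35) t − ½·9.81·t² = 0. Positive root: t = (−18.35 + √(18.35² + 2·9.81·59.9)) / 9.81 = (−18.35 + 38.88) / 9.81 = 2.093 s.

2.093 s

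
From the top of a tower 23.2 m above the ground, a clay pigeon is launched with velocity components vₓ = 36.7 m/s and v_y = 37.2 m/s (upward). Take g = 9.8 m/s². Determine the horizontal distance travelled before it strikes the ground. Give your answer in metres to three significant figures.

300 m

With up positive and y = 0 at the ground: y(t) = 23.2 + (37.20) t − 4.900 t². Setting y = 0 and taking the positive root: t = [37.20 + √(37.20² + 2·9.80·23.2)] / 9.80 = (37.20 + 42.88) / 9.80 = 8.171 s.
Horizontal distance: R = vₓ t = 36.70 × 8.171 = 299.9 m.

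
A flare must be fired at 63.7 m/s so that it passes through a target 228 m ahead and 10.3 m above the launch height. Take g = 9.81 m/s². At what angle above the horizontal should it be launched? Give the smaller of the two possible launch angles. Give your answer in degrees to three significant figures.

Trajectory: y = x tanθ − g x² (1 + tan²θ)/(2v₀²). With x = 228, y = 10.3, v₀ = 63.7, g = 9.81:
62.84 tan²θ − 228 tanθ + (73.14) = 0.
tanθ = [228 ± √(228² − 4 × 62.84 × (73.14))] / (2 × 62.84) = (228 ± 183.3) / 125.7, giving tanθ = 0.3556 or 3.273.
θ = 19.58° or 73.01°; the smaller is 19.58°.

19.6°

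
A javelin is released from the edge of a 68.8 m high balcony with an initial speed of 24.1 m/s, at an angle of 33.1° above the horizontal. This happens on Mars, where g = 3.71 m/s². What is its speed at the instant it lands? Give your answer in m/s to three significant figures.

Components: vₓ = 24.10 cos 33.1° = 20.19 m/s, v_y0 = 24.10 sin 33.1° = 13.16 m/s.
Vertical motion (up positive, ground at y = 0): 1.855 t² − (13.16) t − 68.8 = 0, so t = (13.16 + √(13.16² + 2·3.71·68.8)) / 3.71 = (13.16 + 26.15) / 3.71 = 10.60 s.
Vertical velocity at impact: v_y = v_y0 − g t = 13.16 − 3.71 × 10.60 = −26.15 m/s.
Speed: |v| = √(vₓ² + v_y²) = √(20.19² + 26.15²) = 33.03 m/s.

33.0 m/s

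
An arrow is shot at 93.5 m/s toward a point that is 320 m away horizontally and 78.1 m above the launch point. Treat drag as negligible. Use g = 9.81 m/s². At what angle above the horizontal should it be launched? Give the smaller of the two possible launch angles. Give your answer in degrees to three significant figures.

Trajectory: y = x tanθ − g x² (1 + tan²θ)/(2v₀²). With x = 320, y = 78.1, v₀ = 93.5, g = 9.81:
57.45 tan²θ − 320 tanθ + (135.6) = 0.
tanθ = [320 ± √(320² − 4 × 57.45 × (135.6))] / (2 × 57.45) = (320 ± 266.9) / 114.9, giving tanθ = 0.4619 or 5.108.
θ = 24.79° or 78.92°; the smaller is 24.79°.

24.8°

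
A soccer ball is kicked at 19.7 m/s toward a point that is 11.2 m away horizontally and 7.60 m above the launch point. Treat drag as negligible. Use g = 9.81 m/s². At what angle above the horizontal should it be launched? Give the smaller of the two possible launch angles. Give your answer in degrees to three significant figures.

43.4°

Trajectory: y = x tanθ − g x² (1 + tan²θ)/(2v₀²). With x = 11.2, y = 7.60, v₀ = 19.7, g = 9.81:
1.585 tan²θ − 11.2 tanθ + (9.185) = 0.
tanθ = [11.2 ± √(11.2² − 4 × 1.585 × (9.185))] / (2 × 1.585) = (11.2 ± 8.197) / 3.171, giving tanθ = 0.9471 or 6.117.
θ = 43.44° or 80.72°; the smaller is 43.44°.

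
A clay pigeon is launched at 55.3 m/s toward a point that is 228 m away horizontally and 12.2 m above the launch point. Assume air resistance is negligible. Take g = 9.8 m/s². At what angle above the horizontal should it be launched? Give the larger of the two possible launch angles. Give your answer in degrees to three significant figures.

Trajectory: y = x tanθ − g x² (1 + tan²θ)/(2v₀²). With x = 228, y = 12.2, v₀ = 55.3, g = 9.80:
83.29 tan²θ − 228 tanθ + (95.49) = 0.
tanθ = [228 ± √(228² − 4 × 83.29 × (95.49))] / (2 × 83.29) = (228 ± 142.0) / 166.6, giving tanθ = 0.5162 or 2.221.
θ = 27.30° or 65.76°; the larger is 65.76°.

65.8°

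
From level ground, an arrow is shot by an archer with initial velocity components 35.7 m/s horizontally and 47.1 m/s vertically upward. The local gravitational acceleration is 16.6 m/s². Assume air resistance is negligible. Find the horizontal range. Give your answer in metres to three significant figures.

203 m

Flight time T = 2 v_y0 / g = 5.675 s.
Range: R = vₓ T = 35.70 × 5.675 = 202.6 m.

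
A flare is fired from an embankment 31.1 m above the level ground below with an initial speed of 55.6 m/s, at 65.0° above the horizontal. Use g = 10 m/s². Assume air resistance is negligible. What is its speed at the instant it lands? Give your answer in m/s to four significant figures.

vₓ = 55.60 cos 65.0° = 23.50 m/s; v_y0 = 55.60 sin 65.0° = 50.39 m/s.
With up positive and y = 0 at the ground: y(t) = 31.1 + (50.39) t − 5.000 t². Setting y = 0 and taking the positive root: t = [50.39 + √(50.39² + 2·10.0·31.1)] / 10.0 = (50.39 + 56.22) / 10.0 = 10.66 s.
Vertical velocity at impact: v_y = v_y0 − g t = 50.39 − 10.0 × 10.66 = −56.22 m/s.
Speed: |v| = √(vₓ² + v_y²) = √(23.50² + 56.22²) = 60.94 m/s.

60.94 m/s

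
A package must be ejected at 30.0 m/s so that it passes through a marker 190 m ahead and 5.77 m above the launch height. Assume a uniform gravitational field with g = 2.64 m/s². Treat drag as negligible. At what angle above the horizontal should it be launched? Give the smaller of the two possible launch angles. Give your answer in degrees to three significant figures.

18.9°

Trajectory: y = x tanθ − g x² (1 + tan²θ)/(2v₀²). With x = 190, y = 5.77, v₀ = 30.0, g = 2.64:
52.95 tan²θ − 190 tanθ + (58.72) = 0.
tanθ = [190 ± √(190² − 4 × 52.95 × (58.72))] / (2 × 52.95) = (190 ± 153.8) / 105.9, giving tanθ = 0.3415 or 3.247.
θ = 18.86° or 72.88°; the smaller is 18.86°.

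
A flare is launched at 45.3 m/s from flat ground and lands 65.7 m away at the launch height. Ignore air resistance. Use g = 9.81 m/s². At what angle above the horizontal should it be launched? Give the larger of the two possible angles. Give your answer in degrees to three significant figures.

Level-ground range R = v₀² sin(2θ)/g ⇒ sin(2θ) = gR/v₀² = 9.81 × 65.7 / 45.3² = 0.3141.
2θ = 18.31° or 180° − 18.31° = 161.7°, so θ = 9.153° or 80.85°.
The larger angle is 80.85°.

80.8°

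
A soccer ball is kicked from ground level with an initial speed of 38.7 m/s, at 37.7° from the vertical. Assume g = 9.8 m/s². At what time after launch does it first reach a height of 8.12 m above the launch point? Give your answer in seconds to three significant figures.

0.278 s

vₓ = 38.70 sin 37.7° = 23.67 m/s; v_y0 = 38.70 cos 37.7° = 30.62 m/s.
Set y = v_y0 t − ½ g t² = 8.12: 4.900 t² − 30.62 t + 8.12 = 0.
Quadratic formula: t = (30.62 ± √778.45) / 9.80 = (30.62 ± 27.90) / 9.80 → t = 0.2775 s or 5.972 s.
The first (ascending) time is 0.2775 s.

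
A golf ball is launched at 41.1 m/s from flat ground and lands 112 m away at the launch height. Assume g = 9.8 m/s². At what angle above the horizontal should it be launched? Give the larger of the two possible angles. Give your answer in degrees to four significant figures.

Level-ground range R = v₀² sin(2θ)/g ⇒ sin(2θ) = gR/v₀² = 9.80 × 112 / 41.1² = 0.6498.
2θ = 40.52° or 180° − 40.52° = 139.5°, so θ = 20.26° or 69.74°.
The larger angle is 69.74°.

69.74°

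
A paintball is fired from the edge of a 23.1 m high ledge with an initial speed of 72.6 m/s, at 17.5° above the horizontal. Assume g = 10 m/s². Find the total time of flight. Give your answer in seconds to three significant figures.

Resolve: vₓ = 72.60 cos 17.5° = 69.24 m/s and v_y0 = 72.60 sin 17.5° = 21.83 m/s.
With up positive and y = 0 at the ground: y(t) = 23.1 + (21.83) t − 5.000 t². Setting y = 0 and taking the positive root: t = [21.83 + √(21.83² + 2·10.0·23.1)] / 10.0 = (21.83 + 30.64) / 10.0 = 5.247 s.

5.25 s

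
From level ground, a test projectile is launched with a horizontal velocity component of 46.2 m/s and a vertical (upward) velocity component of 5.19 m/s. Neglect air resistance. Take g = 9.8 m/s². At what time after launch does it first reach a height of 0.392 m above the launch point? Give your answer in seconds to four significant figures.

Require v_y0 t − ½ g t² = 0.392, i.e. 4.900 t² − 5.190 t + 0.392 = 0.
Quadratic formula: t = (5.190 ± √19.253) / 9.80 = (5.190 ± 4.388) / 9.80 → t = 0.08186 s or 0.9773 s.
The first (ascending) time is 0.08186 s.

0.08186 s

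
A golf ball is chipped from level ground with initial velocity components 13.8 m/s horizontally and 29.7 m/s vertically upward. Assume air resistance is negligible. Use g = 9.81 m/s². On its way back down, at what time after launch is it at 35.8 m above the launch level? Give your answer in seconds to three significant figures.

4.39 s

Require v_y0 t − ½ g t² = 35.8, i.e. 4.905 t² − 29.70 t + 35.8 = 0.
t = [29.70 ± √(29.70² − 2·9.81·35.8)] / 9.81 = (29.70 ± 13.40) / 9.81, so t = 1.661 s or t = 4.394 s.
The descending-branch root is 4.394 s.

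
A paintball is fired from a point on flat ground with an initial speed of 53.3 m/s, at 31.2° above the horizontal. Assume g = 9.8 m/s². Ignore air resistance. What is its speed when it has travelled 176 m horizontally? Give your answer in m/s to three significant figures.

vₓ = 53.30 cos 31.2° = 45.59 m/s; v_y0 = 53.30 sin 31.2° = 27.61 m/s.
x = vₓ t ⇒ t = 176/45.59 = 3.860 s.
Vertical velocity there: v_y = v_y0 − g t = 27.61 − 9.80 × 3.860 = −10.22 m/s.
Speed: √(vₓ² + v_y²) = √(45.59² + 10.22²) = 46.72 m/s.

46.7 m/s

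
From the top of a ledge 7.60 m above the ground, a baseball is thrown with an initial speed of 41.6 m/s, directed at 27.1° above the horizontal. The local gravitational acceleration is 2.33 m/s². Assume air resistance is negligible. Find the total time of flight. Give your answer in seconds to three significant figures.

Horizontal component vₓ = 41.60 cos 27.1° = 37.03 m/s; vertical v_y0 = 41.60 sin 27.1° = 18.95 m/s.
The projectile lands when y = 7.60 + (18.95) t − ½·2.33·t² = 0. Positive root: t = (18.95 + √(18.95² + 2·2.33·7.60)) / 2.33 = (18.95 + 19.86) / 2.33 = 16.66 s.

16.7 s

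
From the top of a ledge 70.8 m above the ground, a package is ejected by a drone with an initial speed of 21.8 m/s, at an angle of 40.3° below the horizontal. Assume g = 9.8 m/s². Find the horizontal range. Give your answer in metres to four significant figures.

43.65 m

Components: vₓ = 21.80 cos 40.3° = 16.63 m/s, v_y0 = −14.10 m/s (downward).
Vertical motion (up positive, ground at y = 0): 4.900 t² − (−14.10) t − 70.8 = 0, so t = (−14.10 + √(14.10² + 2·9.80·70.8)) / 9.80 = (−14.10 + 39.83) / 9.80 = 2.626 s.
Horizontal distance: R = vₓ t = 16.63 × 2.626 = 43.65 m.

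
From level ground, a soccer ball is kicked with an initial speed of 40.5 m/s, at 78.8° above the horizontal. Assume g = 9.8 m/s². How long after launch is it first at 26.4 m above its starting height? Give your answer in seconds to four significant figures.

Components: vₓ = 40.50 cos 78.8° = 7.866 m/s, v_y0 = 40.50 sin 78.8° = 39.73 m/s.
Height y(t) = 39.73 t − 4.900 t² = 26.4 gives 4.900 t² − 39.73 t + 26.4 = 0.
Quadratic formula: t = (39.73 ± √1060.9) / 9.80 = (39.73 ± 32.57) / 9.80 → t = 0.7303 s or 7.378 s.
The first (ascending) time is 0.7303 s.

0.7303 s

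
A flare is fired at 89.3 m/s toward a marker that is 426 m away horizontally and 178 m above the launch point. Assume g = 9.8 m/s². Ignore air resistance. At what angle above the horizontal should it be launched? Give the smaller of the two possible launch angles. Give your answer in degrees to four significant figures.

41.49°

Trajectory: y = x tanθ − g x² (1 + tan²θ)/(2v₀²). With x = 426, y = 178, v₀ = 89.3, g = 9.80:
111.5 tan²θ − 426 tanθ + (289.5) = 0.
tanθ = [426 ± √(426² − 4 × 111.5 × (289.5))] / (2 × 111.5) = (426 ± 228.8) / 223.0, giving tanθ = 0.8843 or 2.936.
θ = 41.49° or 71.19°; the smaller is 41.49°.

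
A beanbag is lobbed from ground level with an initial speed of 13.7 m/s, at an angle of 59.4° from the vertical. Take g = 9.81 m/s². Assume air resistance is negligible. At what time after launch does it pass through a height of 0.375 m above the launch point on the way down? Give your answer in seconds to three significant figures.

vₓ = 13.70 sin 59.4° = 11.79 m/s; v_y0 = 13.70 cos 59.4° = 6.974 m/s.
Set y = v_y0 t − ½ g t² = 0.375: 4.905 t² − 6.974 t + 0.375 = 0.
t = [6.974 ± √(6.974² − 2·9.81·0.375)] / 9.81 = (6.974 ± 6.425) / 9.81, so t = 0.05598 s or t = 1.366 s.
The descending-branch root is 1.366 s.

1.37 s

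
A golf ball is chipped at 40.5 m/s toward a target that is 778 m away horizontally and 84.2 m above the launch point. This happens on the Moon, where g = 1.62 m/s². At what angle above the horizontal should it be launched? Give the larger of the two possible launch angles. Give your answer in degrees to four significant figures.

62.77°

Trajectory: y = x tanθ − g x² (1 + tan²θ)/(2v₀²). With x = 778, y = 84.2, v₀ = 40.5, g = 1.62:
298.9 tan²θ − 778 tanθ + (383.1) = 0.
tanθ = [778 ± √(778² − 4 × 298.9 × (383.1))] / (2 × 298.9) = (778 ± 383.7) / 597.8, giving tanθ = 0.6596 or 1.943.
θ = 33.41° or 62.77°; the larger is 62.77°.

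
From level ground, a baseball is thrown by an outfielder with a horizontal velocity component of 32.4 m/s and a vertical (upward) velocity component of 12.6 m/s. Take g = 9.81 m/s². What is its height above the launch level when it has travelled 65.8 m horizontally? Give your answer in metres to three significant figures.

5.36 m

x = vₓ t ⇒ t = 65.8/32.40 = 2.031 s.
Height: y = v_y0 t − ½ g t² = 12.60 × 2.031 − 4.905 × 2.031² = 25.59 − 20.23 = 5.359 m.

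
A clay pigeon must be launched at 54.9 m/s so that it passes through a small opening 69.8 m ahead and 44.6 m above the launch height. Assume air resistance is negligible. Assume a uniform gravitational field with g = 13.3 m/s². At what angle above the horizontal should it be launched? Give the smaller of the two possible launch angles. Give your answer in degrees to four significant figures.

42.76°

Trajectory: y = x tanθ − g x² (1 + tan²θ)/(2v₀²). With x = 69.8, y = 44.6, v₀ = 54.9, g = 13.3:
10.75 tan²θ − 69.8 tanθ + (55.35) = 0.
tanθ = [69.8 ± √(69.8² − 4 × 10.75 × (55.35))] / (2 × 10.75) = (69.8 ± 49.92) / 21.50, giving tanθ = 0.9246 or 5.569.
θ = 42.76° or 79.82°; the smaller is 42.76°.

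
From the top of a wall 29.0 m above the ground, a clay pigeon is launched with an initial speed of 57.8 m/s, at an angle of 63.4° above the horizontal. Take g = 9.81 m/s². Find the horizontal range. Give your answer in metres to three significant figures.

287 m

Components: vₓ = 57.80 cos 63.4° = 25.88 m/s, v_y0 = 57.80 sin 63.4° = 51.68 m/s.
With up positive and y = 0 at the ground: y(t) = 29.0 + (51.68) t − 4.905 t². Setting y = 0 and taking the positive root: t = [51.68 + √(51.68² + 2·9.81·29.0)] / 9.81 = (51.68 + 56.92) / 9.81 = 11.07 s.
Horizontal distance: R = vₓ t = 25.88 × 11.07 = 286.5 m.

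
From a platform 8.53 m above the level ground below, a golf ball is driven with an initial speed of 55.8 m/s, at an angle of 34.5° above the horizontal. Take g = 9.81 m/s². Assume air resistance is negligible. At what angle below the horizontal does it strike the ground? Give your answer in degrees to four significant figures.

Horizontal component vₓ = 55.80 cos 34.5° = 45.99 m/s; vertical v_y0 = 55.80 sin 34.5° = 31.61 m/s.
The projectile lands when y = 8.53 + (31.61) t − ½·9.81·t² = 0. Positive root: t = (31.61 + √(31.61² + 2·9.81·8.53)) / 9.81 = (31.61 + 34.15) / 9.81 = 6.703 s.
At impact: v_y = v_y0 − g t = −34.15 m/s; vₓ = 45.99 m/s.
Angle below horizontal: arctan(|v_y|/vₓ) = arctan(34.15/45.99) = 36.60°.

36.60°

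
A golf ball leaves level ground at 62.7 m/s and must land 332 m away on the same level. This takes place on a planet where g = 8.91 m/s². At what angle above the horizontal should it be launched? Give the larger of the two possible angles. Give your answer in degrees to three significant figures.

R = v₀² sin 2θ / g gives sin 2θ = gR/v₀² = 8.91·332/62.7² = 0.7525.
2θ = 48.80° or 180° − 48.80° = 131.2°, so θ = 24.40° or 65.60°.
The larger angle is 65.60°.

65.6°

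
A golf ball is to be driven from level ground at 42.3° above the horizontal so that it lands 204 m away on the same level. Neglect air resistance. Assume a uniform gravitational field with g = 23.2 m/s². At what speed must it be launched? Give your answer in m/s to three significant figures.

From R = (v₀² / g) sin 2θ: v₀ = √(gR / sin 2θ).
v₀ = √(23.2 × 204 / sin 84.60°) = √(4733 / 0.9956) = √4753.9 = 68.95 m/s.

68.9 m/s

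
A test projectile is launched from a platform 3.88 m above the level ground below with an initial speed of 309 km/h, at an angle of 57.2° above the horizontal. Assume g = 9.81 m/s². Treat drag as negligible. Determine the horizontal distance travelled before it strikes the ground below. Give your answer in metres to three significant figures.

Convert: 309 km/h = 309/3.6 = 85.83 m/s.
Horizontal component vₓ = 85.83 cos 57.2° = 46.50 m/s; vertical v_y0 = 85.83 sin 57.2° = 72.15 m/s.
The projectile lands when y = 3.88 + (72.15) t − ½·9.81·t² = 0. Positive root: t = (72.15 + √(72.15² + 2·9.81·3.88)) / 9.81 = (72.15 + 72.67) / 9.81 = 14.76 s.
Horizontal distance: R = vₓ t = 46.50 × 14.76 = 686.4 m.

686 m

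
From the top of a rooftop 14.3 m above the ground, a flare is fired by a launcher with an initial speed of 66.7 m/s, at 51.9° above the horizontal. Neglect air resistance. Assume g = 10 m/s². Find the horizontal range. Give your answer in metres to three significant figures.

Horizontal component vₓ = 66.70 cos 51.9° = 41.16 m/s; vertical v_y0 = 66.70 sin 51.9° = 52.49 m/s.
Vertical motion (up positive, ground at y = 0): 5.000 t² − (52.49) t − 14.3 = 0, so t = (52.49 + √(52.49² + 2·10.0·14.3)) / 10.0 = (52.49 + 55.15) / 10.0 = 10.76 s.
Horizontal distance: R = vₓ t = 41.16 × 10.76 = 443.0 m.

443 m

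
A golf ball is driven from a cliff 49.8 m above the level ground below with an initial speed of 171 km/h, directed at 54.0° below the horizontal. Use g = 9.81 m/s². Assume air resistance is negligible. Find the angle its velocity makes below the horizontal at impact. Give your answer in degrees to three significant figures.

60.6°

Convert: 171 km/h = 171/3.6 = 47.50 m/s.
vₓ = 47.50 cos 54.0° = 27.92 m/s; v_y0 = −38.43 m/s (downward).
Vertical motion (up positive, ground at y = 0): 4.905 t² − (−38.43) t − 49.8 = 0, so t = (−38.43 + √(38.43² + 2·9.81·49.8)) / 9.81 = (−38.43 + 49.54) / 9.81 = 1.132 s.
At impact: v_y = v_y0 − g t = −49.54 m/s; vₓ = 27.92 m/s.
Angle below horizontal: arctan(|v_y|/vₓ) = arctan(49.54/27.92) = 60.59°.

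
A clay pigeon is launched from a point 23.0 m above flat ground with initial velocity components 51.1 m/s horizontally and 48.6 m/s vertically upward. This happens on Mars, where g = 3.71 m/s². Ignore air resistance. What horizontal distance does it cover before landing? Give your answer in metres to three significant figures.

Vertical motion (up positive, ground at y = 0): 1.855 t² − (48.60) t − 23.0 = 0, so t = (48.60 + √(48.60² + 2·3.71·23.0)) / 3.71 = (48.60 + 50.33) / 3.71 = 26.66 s.
Horizontal distance: R = vₓ t = 51.10 × 26.66 = 1363 m.

1360 m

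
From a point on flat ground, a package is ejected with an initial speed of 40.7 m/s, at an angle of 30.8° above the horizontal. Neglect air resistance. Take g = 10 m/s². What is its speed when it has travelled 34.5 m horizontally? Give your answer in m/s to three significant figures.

Horizontal component vₓ = 40.70 cos 30.8° = 34.96 m/s; vertical v_y0 = 40.70 sin 30.8° = 20.84 m/s.
At x = 34.5 m, t = x/vₓ = 34.5/34.96 = 0.9869 s.
Vertical velocity there: v_y = v_y0 − g t = 20.84 − 10.0 × 0.9869 = 10.97 m/s.
Speed: √(vₓ² + v_y²) = √(34.96² + 10.97²) = 36.64 m/s.

36.6 m/s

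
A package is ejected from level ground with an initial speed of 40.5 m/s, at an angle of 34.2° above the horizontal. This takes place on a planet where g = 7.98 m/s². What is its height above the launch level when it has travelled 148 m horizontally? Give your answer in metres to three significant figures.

22.7 m

Resolve: vₓ = 40.50 cos 34.2° = 33.50 m/s and v_y0 = 40.50 sin 34.2° = 22.76 m/s.
At x = 148 m, t = x/vₓ = 148/33.50 = 4.418 s.
Height: y = v_y0 t − ½ g t² = 22.76 × 4.418 − 3.990 × 4.418² = 100.6 − 77.89 = 22.69 m.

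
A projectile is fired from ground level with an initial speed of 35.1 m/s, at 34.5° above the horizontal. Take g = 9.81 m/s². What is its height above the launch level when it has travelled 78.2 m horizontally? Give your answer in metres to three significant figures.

Resolve: vₓ = 35.10 cos 34.5° = 28.93 m/s and v_y0 = 35.10 sin 34.5° = 19.88 m/s.
x = vₓ t ⇒ t = 78.2/28.93 = 2.703 s.
Height: y = v_y0 t − ½ g t² = 19.88 × 2.703 − 4.905 × 2.703² = 53.75 − 35.85 = 17.90 m.

17.9 m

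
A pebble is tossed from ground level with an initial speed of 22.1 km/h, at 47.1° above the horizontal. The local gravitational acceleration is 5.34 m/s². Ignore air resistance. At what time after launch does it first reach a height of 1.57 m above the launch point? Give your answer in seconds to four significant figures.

Convert: 22.1 km/h = 22.1/3.6 = 6.139 m/s.
Horizontal component vₓ = 6.139 cos 47.1° = 4.179 m/s; vertical v_y0 = 6.139 sin 47.1° = 4.497 m/s.
Height y(t) = 4.497 t − 2.670 t² = 1.57 gives 2.670 t² − 4.497 t + 1.57 = 0.
t = [4.497 ± √(4.497² − 2·5.34·1.57)] / 5.34 = (4.497 ± 1.859) / 5.34, so t = 0.4940 s or t = 1.190 s.
The first (ascending) time is 0.4940 s.

0.4940 s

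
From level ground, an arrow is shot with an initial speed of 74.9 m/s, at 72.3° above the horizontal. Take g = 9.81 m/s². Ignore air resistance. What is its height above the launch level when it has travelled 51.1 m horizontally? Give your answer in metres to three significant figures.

Horizontal component vₓ = 74.90 cos 72.3° = 22.77 m/s; vertical v_y0 = 74.90 sin 72.3° = 71.35 m/s.
x = vₓ t ⇒ t = 51.1/22.77 = 2.244 s.
Height: y = v_y0 t − ½ g t² = 71.35 × 2.244 − 4.905 × 2.244² = 160.1 − 24.70 = 135.4 m.

135 m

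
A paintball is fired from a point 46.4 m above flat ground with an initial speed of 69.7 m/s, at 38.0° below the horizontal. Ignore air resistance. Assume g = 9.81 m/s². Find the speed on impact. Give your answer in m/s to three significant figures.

Horizontal component vₓ = 69.70 cos 38.0° = 54.92 m/s; vertical v_y0 = −42.91 m/s (downward).
Vertical motion (up positive, ground at y = 0): 4.905 t² − (−42.91) t − 46.4 = 0, so t = (−42.91 + √(42.91² + 2·9.81·46.4)) / 9.81 = (−42.91 + 52.46) / 9.81 = 0.9731 s.
Vertical velocity at impact: v_y = v_y0 − g t = −42.91 − 9.81 × 0.9731 = −52.46 m/s.
Speed: |v| = √(vₓ² + v_y²) = √(54.92² + 52.46²) = 75.95 m/s.

76.0 m/s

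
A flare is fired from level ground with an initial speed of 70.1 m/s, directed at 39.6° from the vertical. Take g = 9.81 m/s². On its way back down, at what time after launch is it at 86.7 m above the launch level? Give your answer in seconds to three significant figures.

9.06 s

Components: vₓ = 70.10 sin 39.6° = 44.68 m/s, v_y0 = 70.10 cos 39.6° = 54.01 m/s.
Height y(t) = 54.01 t − 4.905 t² = 86.7 gives 4.905 t² − 54.01 t + 86.7 = 0.
Quadratic formula: t = (54.01 ± √1216.3) / 9.81 = (54.01 ± 34.88) / 9.81 → t = 1.951 s or 9.061 s.
The descending-branch root is 9.061 s.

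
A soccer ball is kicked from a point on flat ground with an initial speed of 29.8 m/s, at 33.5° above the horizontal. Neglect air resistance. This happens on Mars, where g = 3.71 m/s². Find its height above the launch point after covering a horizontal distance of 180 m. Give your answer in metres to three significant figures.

21.8 m

vₓ = 29.80 cos 33.5° = 24.85 m/s; v_y0 = 29.80 sin 33.5° = 16.45 m/s.
At x = 180 m, t = x/vₓ = 180/24.85 = 7.244 s.
Height: y = v_y0 t − ½ g t² = 16.45 × 7.244 − 1.855 × 7.244² = 119.1 − 97.33 = 21.81 m.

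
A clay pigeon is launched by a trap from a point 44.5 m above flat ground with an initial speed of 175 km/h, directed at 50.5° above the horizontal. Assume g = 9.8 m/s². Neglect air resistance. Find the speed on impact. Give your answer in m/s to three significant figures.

56.9 m/s

Convert: 175 km/h = 175/3.6 = 48.61 m/s.
Components: vₓ = 48.61 cos 50.5° = 30.92 m/s, v_y0 = 48.61 sin 50.5° = 37.51 m/s.
Vertical motion (up positive, ground at y = 0): 4.900 t² − (37.51) t − 44.5 = 0, so t = (37.51 + √(37.51² + 2·9.80·44.5)) / 9.80 = (37.51 + 47.74) / 9.80 = 8.699 s.
Vertical velocity at impact: v_y = v_y0 − g t = 37.51 − 9.80 × 8.699 = −47.74 m/s.
Speed: |v| = √(vₓ² + v_y²) = √(30.92² + 47.74²) = 56.88 m/s.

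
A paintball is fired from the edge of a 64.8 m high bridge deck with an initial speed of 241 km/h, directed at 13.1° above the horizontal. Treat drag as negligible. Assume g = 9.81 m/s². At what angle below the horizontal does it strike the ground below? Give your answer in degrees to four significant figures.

Convert: 241 km/h = 241/3.6 = 66.94 m/s.
Horizontal component vₓ = 66.94 cos 13.1° = 65.20 m/s; vertical v_y0 = 66.94 sin 13.1° = 15.17 m/s.
With up positive and y = 0 at the ground: y(t) = 64.8 + (15.17) t − 4.905 t². Setting y = 0 and taking the positive root: t = [15.17 + √(15.17² + 2·9.81·64.8)] / 9.81 = (15.17 + 38.75) / 9.81 = 5.497 s.
At impact: v_y = v_y0 − g t = −38.75 m/s; vₓ = 65.20 m/s.
Angle below horizontal: arctan(|v_y|/vₓ) = arctan(38.75/65.20) = 30.72°.

30.72°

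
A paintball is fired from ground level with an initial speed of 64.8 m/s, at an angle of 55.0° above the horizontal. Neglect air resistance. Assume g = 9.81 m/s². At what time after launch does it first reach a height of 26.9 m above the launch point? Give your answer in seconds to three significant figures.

0.533 s

Components: vₓ = 64.80 cos 55.0° = 37.17 m/s, v_y0 = 64.80 sin 55.0° = 53.08 m/s.
Require v_y0 t − ½ g t² = 26.9, i.e. 4.905 t² − 53.08 t + 26.9 = 0.
t = [53.08 ± √(53.08² − 2·9.81·26.9)] / 9.81 = (53.08 ± 47.85) / 9.81, so t = 0.5330 s or t = 10.29 s.
The first (ascending) time is 0.5330 s.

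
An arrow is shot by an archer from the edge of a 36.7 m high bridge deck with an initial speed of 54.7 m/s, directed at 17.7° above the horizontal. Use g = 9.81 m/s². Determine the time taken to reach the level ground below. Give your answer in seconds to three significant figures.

4.91 s

Horizontal component vₓ = 54.70 cos 17.7° = 52.11 m/s; vertical v_y0 = 54.70 sin 17.7° = 16.63 m/s.
With up positive and y = 0 at the ground: y(t) = 36.7 + (16.63) t − 4.905 t². Setting y = 0 and taking the positive root: t = [16.63 + √(16.63² + 2·9.81·36.7)] / 9.81 = (16.63 + 31.57) / 9.81 = 4.913 s.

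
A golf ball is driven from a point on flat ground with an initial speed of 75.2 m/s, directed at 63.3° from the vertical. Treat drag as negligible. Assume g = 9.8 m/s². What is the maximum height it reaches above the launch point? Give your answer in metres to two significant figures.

58 m

Resolve: vₓ = 75.20 sin 63.3° = 67.18 m/s and v_y0 = 75.20 cos 63.3° = 33.79 m/s.
Peak height H = v_y0² / (2g) = 1141.7 / 19.60 = 58.25 m.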